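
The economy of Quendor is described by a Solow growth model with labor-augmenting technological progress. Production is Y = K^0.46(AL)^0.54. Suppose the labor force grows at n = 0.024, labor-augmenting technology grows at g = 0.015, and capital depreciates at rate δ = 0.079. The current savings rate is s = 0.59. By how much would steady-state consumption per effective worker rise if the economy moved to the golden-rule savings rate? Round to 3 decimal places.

Δc ≈ 0.106

Break-even investment rate: n + g + δ = 0.024 + 0.015 + 0.079 = 0.118.
Current steady state (s = 0.59): k* = (0.59/0.118)^(1/0.54) ≈ 19.6965, y* = 19.6965^0.46 ≈ 3.9393, c* = (1−0.59)·3.9393 ≈ 1.6151.
Golden rule sets MPK = n+g+δ: 0.46·k^(0.46−1) = 0.118, so k_gold = (0.46/0.118)^(1/0.54) ≈ 12.4227.
y_gold = 12.4227^0.46 ≈ 3.1867, c_gold = y_gold − 0.118·k_gold ≈ 1.7208.
Gain: Δc = 1.7208 − 1.6151 ≈ 0.1057.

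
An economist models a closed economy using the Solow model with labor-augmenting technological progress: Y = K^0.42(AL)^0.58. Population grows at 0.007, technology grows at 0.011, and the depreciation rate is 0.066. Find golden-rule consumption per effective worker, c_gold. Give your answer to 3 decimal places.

n + g + δ = 0.007 + 0.011 + 0.066 = 0.084.
At the golden rule the marginal product of capital equals n+g+δ: 0.42·k^(0.42−1) = 0.084. Solving, k_gold = (0.42/0.084)^(1/0.58) ≈ 16.0369.
y_gold = 16.0369^0.42 ≈ 3.2074.
c_gold = y_gold − (n+g+δ)·k_gold = 3.2074 − 0.084·16.0369 ≈ 1.8603.

c_gold ≈ 1.860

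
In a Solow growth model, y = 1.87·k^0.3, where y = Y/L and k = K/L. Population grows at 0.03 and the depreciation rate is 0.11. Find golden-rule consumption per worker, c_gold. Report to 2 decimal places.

c_gold ≈ 2.37

Capital per worker breaks even when investment replaces (n + δ)·k; here n + δ = 0.14.
Setting f'(k) = n+δ gives 0.3·1.87·k^(0.3−1) = 0.14, hence k_gold = (0.3·1.87/0.14)^(1/0.7) ≈ 7.2643.
y_gold = 1.87·7.2643^0.3 ≈ 3.3900.
c_gold = y_gold − (n+δ)·k_gold = 3.3900 − 0.14·7.2643 ≈ 2.3730.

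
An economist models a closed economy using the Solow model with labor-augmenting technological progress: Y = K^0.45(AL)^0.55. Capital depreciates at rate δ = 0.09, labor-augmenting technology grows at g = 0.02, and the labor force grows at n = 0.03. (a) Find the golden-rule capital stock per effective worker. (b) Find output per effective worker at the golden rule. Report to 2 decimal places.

The effective depreciation rate is n + g + δ = 0.03 + 0.02 + 0.09 = 0.14.
Golden rule sets MPK = n+g+δ: 0.45·k^(0.45−1) = 0.14, so k_gold = (0.45/0.14)^(1/0.55) ≈ 8.3555.
y_gold = 8.3555^0.45 ≈ 2.5995.

(a) k_gold ≈ 8.36; (b) y_gold ≈ 2.60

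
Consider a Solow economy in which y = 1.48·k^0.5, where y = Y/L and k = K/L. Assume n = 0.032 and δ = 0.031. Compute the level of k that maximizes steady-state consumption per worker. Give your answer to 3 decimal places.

k_gold ≈ 137.969

Capital per worker breaks even when investment replaces (n + δ)·k; here n + δ = 0.063.
Maximizing c = f(k) − (n+δ)·k gives f'(k) = n+δ, i.e. 0.5·1.48·k^(0.5−1) = 0.063, so k_gold = (0.5·1.48/0.063)^(1/0.5) ≈ 137.9693.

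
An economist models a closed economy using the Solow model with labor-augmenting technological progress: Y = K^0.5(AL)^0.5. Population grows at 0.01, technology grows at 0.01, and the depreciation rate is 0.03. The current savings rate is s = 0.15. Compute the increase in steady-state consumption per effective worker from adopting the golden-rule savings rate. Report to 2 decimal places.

Capital per effective worker breaks even when investment replaces (n + g + δ)·k; here n + g + δ = 0.05.
Current steady state (s = 0.15): k* = (0.15/0.05)^(1/0.5) ≈ 9.0000, y* = 9.0000^0.5 ≈ 3.0000, c* = (1−0.15)·3.0000 ≈ 2.5500.
Golden rule sets MPK = n+g+δ: 0.5·k^(0.5−1) = 0.05, so k_gold = (0.5/0.05)^(1/0.5) ≈ 100.0000.
y_gold = 100.0000^0.5 ≈ 10.0000, c_gold = y_gold − 0.05·k_gold ≈ 5.0000.
Gain: Δc = 5.0000 − 2.5500 ≈ 2.4500.

Δc ≈ 2.45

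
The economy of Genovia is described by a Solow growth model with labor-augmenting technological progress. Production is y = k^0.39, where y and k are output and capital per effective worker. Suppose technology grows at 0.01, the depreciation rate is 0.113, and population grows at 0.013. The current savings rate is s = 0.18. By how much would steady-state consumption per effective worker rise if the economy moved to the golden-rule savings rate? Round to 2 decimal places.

Capital per effective worker breaks even when investment replaces (n + g + δ)·k; here n + g + δ = 0.136.
Current steady state (s = 0.18): k* = (0.18/0.136)^(1/0.61) ≈ 1.5833, y* = 1.5833^0.39 ≈ 1.1963, c* = (1−0.18)·1.1963 ≈ 0.9809.
Maximizing c = f(k) − (n+g+δ)·k gives f'(k) = n+g+δ, i.e. 0.39·k^(0.39−1) = 0.136, so k_gold = (0.39/0.136)^(1/0.61) ≈ 5.6240.
y_gold = 5.6240^0.39 ≈ 1.9612, c_gold = y_gold − 0.136·k_gold ≈ 1.1963.
Gain: Δc = 1.1963 − 0.9809 ≈ 0.2154.

Δc ≈ 0.22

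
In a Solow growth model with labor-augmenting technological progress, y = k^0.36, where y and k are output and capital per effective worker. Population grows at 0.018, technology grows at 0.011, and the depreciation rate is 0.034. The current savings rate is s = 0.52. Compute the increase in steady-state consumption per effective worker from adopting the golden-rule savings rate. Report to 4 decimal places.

Break-even investment rate: n + g + δ = 0.018 + 0.011 + 0.034 = 0.063.
Current steady state (s = 0.52): k* = (0.52/0.063)^(1/0.64) ≈ 27.0574, y* = 27.0574^0.36 ≈ 3.2781, c* = (1−0.52)·3.2781 ≈ 1.5735.
Golden rule sets MPK = n+g+δ: 0.36·k^(0.36−1) = 0.063, so k_gold = (0.36/0.063)^(1/0.64) ≈ 15.2319.
y_gold = 15.2319^0.36 ≈ 2.6656, c_gold = y_gold − 0.063·k_gold ≈ 1.7060.
Gain: Δc = 1.7060 − 1.5735 ≈ 0.1325.

Δc ≈ 0.1325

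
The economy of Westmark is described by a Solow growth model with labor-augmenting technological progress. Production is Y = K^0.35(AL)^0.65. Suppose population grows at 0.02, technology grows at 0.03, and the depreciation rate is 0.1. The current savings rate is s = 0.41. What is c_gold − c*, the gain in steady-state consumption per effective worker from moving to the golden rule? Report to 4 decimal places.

The effective depreciation rate is n + g + δ = 0.02 + 0.03 + 0.1 = 0.15.
Current steady state (s = 0.41): k* = (0.41/0.15)^(1/0.65) ≈ 4.6972, y* = 4.6972^0.35 ≈ 1.7185, c* = (1−0.41)·1.7185 ≈ 1.0139.
At the golden rule the marginal product of capital equals n+g+δ: 0.35·k^(0.35−1) = 0.15. Solving, k_gold = (0.35/0.15)^(1/0.65) ≈ 3.6823.
y_gold = 3.6823^0.35 ≈ 1.5781, c_gold = y_gold − 0.15·k_gold ≈ 1.0258.
Gain: Δc = 1.0258 − 1.0139 ≈ 0.0119.

Δc ≈ 0.0119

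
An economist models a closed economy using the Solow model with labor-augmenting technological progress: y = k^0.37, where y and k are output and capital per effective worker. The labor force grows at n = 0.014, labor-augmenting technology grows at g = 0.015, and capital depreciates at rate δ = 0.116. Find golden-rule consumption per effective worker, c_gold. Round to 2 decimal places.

c_gold ≈ 1.09

The effective depreciation rate is n + g + δ = 0.014 + 0.015 + 0.116 = 0.145.
At the golden rule the marginal product of capital equals n+g+δ: 0.37·k^(0.37−1) = 0.145. Solving, k_gold = (0.37/0.145)^(1/0.63) ≈ 4.4235.
y_gold = 4.4235^0.37 ≈ 1.7335.
c_gold = y_gold − (n+g+δ)·k_gold = 1.7335 − 0.145·4.4235 ≈ 1.0921.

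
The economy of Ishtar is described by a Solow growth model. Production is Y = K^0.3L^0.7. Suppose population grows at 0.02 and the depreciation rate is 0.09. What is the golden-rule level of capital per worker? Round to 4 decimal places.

k_gold ≈ 4.1925

n + δ = 0.02 + 0.09 = 0.11.
Golden rule sets MPK = n+δ: 0.3·k^(0.3−1) = 0.11, so k_gold = (0.3/0.11)^(1/0.7) ≈ 4.1925.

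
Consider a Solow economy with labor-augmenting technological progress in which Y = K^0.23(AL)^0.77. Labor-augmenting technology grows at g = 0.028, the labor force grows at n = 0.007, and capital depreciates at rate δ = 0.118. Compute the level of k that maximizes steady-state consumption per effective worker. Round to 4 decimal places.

Capital per effective worker breaks even when investment replaces (n + g + δ)·k; here n + g + δ = 0.153.
Golden rule sets MPK = n+g+δ: 0.23·k^(0.23−1) = 0.153, so k_gold = (0.23/0.153)^(1/0.77) ≈ 1.6979.

k_gold ≈ 1.6979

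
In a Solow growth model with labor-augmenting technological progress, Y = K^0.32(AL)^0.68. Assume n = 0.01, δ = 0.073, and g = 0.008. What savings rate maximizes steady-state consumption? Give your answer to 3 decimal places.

s_gold = 0.320

The effective depreciation rate is n + g + δ = 0.01 + 0.008 + 0.073 = 0.091.
At the golden rule MPK = n+g+δ, and in any Cobb-Douglas steady state s = (n+g+δ)·k/y = MPK·k/y = capital's share 0.32.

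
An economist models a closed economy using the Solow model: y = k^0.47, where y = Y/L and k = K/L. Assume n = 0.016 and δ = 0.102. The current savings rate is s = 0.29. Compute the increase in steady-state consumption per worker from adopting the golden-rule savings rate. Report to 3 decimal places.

Δc ≈ 0.229

Capital per worker breaks even when investment replaces (n + δ)·k; here n + δ = 0.118.
Current steady state (s = 0.29): k* = (0.29/0.118)^(1/0.53) ≈ 5.4554, y* = 5.4554^0.47 ≈ 2.2198, c* = (1−0.29)·2.2198 ≈ 1.5760.
Maximizing c = f(k) − (n+δ)·k gives f'(k) = n+δ, i.e. 0.47·k^(0.47−1) = 0.118, so k_gold = (0.47/0.118)^(1/0.53) ≈ 13.5670.
y_gold = 13.5670^0.47 ≈ 3.4062, c_gold = y_gold − 0.118·k_gold ≈ 1.8053.
Gain: Δc = 1.8053 − 1.5760 ≈ 0.2292.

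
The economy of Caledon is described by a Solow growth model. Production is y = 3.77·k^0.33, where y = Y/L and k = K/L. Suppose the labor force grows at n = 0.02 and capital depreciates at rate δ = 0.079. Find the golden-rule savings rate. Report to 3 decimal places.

s_gold = 0.330

Break-even investment rate: n + δ = 0.02 + 0.079 = 0.099.
At the golden rule MPK = n+δ, and in any Cobb-Douglas steady state s = (n+δ)·k/y = MPK·k/y = capital's share 0.33.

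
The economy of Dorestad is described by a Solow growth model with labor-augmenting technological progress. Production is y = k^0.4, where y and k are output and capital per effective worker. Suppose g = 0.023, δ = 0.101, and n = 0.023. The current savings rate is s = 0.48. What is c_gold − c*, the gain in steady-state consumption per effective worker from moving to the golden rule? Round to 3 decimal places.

Δc ≈ 0.025

Capital per effective worker breaks even when investment replaces (n + g + δ)·k; here n + g + δ = 0.147.
Current steady state (s = 0.48): k* = (0.48/0.147)^(1/0.6) ≈ 7.1869, y* = 7.1869^0.4 ≈ 2.2010, c* = (1−0.48)·2.2010 ≈ 1.1445.
Maximizing c = f(k) − (n+g+δ)·k gives f'(k) = n+g+δ, i.e. 0.4·k^(0.4−1) = 0.147, so k_gold = (0.4/0.147)^(1/0.6) ≈ 5.3036.
y_gold = 5.3036^0.4 ≈ 1.9491, c_gold = y_gold − 0.147·k_gold ≈ 1.1694.
Gain: Δc = 1.1694 − 1.1445 ≈ 0.0249.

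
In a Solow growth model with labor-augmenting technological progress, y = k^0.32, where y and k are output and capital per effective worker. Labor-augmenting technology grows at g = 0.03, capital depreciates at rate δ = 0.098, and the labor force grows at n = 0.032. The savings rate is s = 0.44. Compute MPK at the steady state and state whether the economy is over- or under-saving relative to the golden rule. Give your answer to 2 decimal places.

over-saving; MPK ≈ 0.12

n + g + δ = 0.032 + 0.03 + 0.098 = 0.16.
Steady-state k*: s·k^0.32 = 0.16·k gives k* = (0.44/0.16)^(1/0.68) ≈ 4.4267.
MPK = 0.32·4.4267^(-0.68) ≈ 0.1164.
MPK < n+g+δ = 0.16, so the economy is dynamically inefficient (over-saving).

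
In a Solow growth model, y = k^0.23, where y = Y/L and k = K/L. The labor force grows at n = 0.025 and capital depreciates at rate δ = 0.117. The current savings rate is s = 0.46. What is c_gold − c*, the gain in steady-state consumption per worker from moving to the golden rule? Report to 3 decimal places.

Capital per worker breaks even when investment replaces (n + δ)·k; here n + δ = 0.142.
Current steady state (s = 0.46): k* = (0.46/0.142)^(1/0.77) ≈ 4.6020, y* = 4.6020^0.23 ≈ 1.4206, c* = (1−0.46)·1.4206 ≈ 0.7671.
Maximizing c = f(k) − (n+δ)·k gives f'(k) = n+δ, i.e. 0.23·k^(0.23−1) = 0.142, so k_gold = (0.23/0.142)^(1/0.77) ≈ 1.8707.
y_gold = 1.8707^0.23 ≈ 1.1549, c_gold = y_gold − 0.142·k_gold ≈ 0.8893.
Gain: Δc = 0.8893 − 0.7671 ≈ 0.1222.

Δc ≈ 0.122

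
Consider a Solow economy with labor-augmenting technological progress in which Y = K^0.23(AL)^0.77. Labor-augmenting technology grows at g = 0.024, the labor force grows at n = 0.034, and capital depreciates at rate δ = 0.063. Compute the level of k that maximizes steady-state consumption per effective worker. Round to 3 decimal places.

Capital per effective worker breaks even when investment replaces (n + g + δ)·k; here n + g + δ = 0.121.
Maximizing c = f(k) − (n+g+δ)·k gives f'(k) = n+g+δ, i.e. 0.23·k^(0.23−1) = 0.121, so k_gold = (0.23/0.121)^(1/0.77) ≈ 2.3028.

k_gold ≈ 2.303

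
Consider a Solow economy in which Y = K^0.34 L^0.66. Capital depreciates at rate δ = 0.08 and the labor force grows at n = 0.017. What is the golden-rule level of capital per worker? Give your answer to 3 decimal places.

n + δ = 0.017 + 0.08 = 0.097.
Setting f'(k) = n+δ gives 0.34·k^(0.34−1) = 0.097, hence k_gold = (0.34/0.097)^(1/0.66) ≈ 6.6883.

k_gold ≈ 6.688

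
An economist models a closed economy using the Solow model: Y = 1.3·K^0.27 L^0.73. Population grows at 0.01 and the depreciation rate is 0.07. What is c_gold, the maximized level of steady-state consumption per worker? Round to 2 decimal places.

c_gold ≈ 1.64

The effective depreciation rate is n + δ = 0.01 + 0.07 = 0.08.
Golden rule sets MPK = n+δ: 0.27·1.3·k^(0.27−1) = 0.08, so k_gold = (0.27·1.3/0.08)^(1/0.73) ≈ 7.5814.
y_gold = 1.3·7.5814^0.27 ≈ 2.2463.
c_gold = y_gold − (n+δ)·k_gold = 2.2463 − 0.08·7.5814 ≈ 1.6398.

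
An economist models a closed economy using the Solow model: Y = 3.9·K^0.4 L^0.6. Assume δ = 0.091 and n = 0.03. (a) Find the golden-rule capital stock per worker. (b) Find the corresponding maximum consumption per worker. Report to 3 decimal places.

n + δ = 0.03 + 0.091 = 0.121.
Maximizing c = f(k) − (n+δ)·k gives f'(k) = n+δ, i.e. 0.4·3.9·k^(0.4−1) = 0.121, so k_gold = (0.4·3.9/0.121)^(1/0.6) ≈ 70.8868.
y_gold = 3.9·70.8868^0.4 ≈ 21.4433; c_gold = y_gold − 0.121·k_gold ≈ 12.8660.

(a) k_gold ≈ 70.887; (b) c_gold ≈ 12.866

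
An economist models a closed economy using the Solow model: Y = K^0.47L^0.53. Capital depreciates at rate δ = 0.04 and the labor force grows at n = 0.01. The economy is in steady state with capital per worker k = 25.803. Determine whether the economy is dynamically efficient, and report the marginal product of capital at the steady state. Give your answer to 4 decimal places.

dynamically efficient; MPK ≈ 0.0839

Capital per worker breaks even when investment replaces (n + δ)·k; here n + δ = 0.05.
MPK = 0.47·k^(0.47−1) = 0.47·25.803^(-0.53) ≈ 0.0839.
MPK > 0.05, so the economy is dynamically efficient (under-saving).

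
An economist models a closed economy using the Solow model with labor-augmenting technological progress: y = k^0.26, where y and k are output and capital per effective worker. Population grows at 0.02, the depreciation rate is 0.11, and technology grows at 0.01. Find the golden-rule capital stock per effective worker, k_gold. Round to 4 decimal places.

The effective depreciation rate is n + g + δ = 0.02 + 0.01 + 0.11 = 0.14.
At the golden rule the marginal product of capital equals n+g+δ: 0.26·k^(0.26−1) = 0.14. Solving, k_gold = (0.26/0.14)^(1/0.74) ≈ 2.3084.

k_gold ≈ 2.3084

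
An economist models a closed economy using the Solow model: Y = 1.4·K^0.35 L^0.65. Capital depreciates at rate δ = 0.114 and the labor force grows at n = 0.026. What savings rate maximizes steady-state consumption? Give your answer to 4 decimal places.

s_gold = 0.3500

Capital per worker breaks even when investment replaces (n + δ)·k; here n + δ = 0.14.
At the golden rule MPK = n+δ, and in any Cobb-Douglas steady state s = (n+δ)·k/y = MPK·k/y = capital's share 0.35.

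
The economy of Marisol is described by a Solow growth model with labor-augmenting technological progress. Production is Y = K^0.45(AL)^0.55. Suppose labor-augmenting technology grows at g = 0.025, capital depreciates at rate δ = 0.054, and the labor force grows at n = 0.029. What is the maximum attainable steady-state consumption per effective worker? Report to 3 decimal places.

n + g + δ = 0.029 + 0.025 + 0.054 = 0.108.
At the golden rule the marginal product of capital equals n+g+δ: 0.45·k^(0.45−1) = 0.108. Solving, k_gold = (0.45/0.108)^(1/0.55) ≈ 13.3933.
y_gold = 13.3933^0.45 ≈ 3.2144.
c_gold = y_gold − (n+g+δ)·k_gold = 3.2144 − 0.108·13.3933 ≈ 1.7679.

c_gold ≈ 1.768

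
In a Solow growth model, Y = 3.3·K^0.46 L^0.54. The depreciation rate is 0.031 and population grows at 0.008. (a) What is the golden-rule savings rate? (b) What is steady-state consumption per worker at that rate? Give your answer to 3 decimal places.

Break-even investment rate: n + δ = 0.008 + 0.031 = 0.039.
For Cobb-Douglas, s_gold equals capital's share: s_gold = 0.46.
Maximizing c = f(k) − (n+δ)·k gives f'(k) = n+δ, i.e. 0.46·3.3·k^(0.46−1) = 0.039, so k_gold = (0.46·3.3/0.039)^(1/0.54) ≈ 880.7002.
y_gold = 3.3·880.7002^0.46 ≈ 74.6681; c_gold = (1−0.46)·y_gold ≈ 40.3208.

(a) s_gold = 0.460; (b) c_gold ≈ 40.321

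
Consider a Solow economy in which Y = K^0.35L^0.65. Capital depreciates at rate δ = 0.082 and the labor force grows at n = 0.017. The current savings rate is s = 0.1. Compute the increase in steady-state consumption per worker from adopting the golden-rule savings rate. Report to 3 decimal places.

Δc ≈ 0.378

Capital per worker breaks even when investment replaces (n + δ)·k; here n + δ = 0.099.
Current steady state (s = 0.1): k* = (0.1/0.099)^(1/0.65) ≈ 1.0156, y* = 1.0156^0.35 ≈ 1.0054, c* = (1−0.1)·1.0054 ≈ 0.9049.
Setting f'(k) = n+δ gives 0.35·k^(0.35−1) = 0.099, hence k_gold = (0.35/0.099)^(1/0.65) ≈ 6.9782.
y_gold = 6.9782^0.35 ≈ 1.9738, c_gold = y_gold − 0.099·k_gold ≈ 1.2830.
Gain: Δc = 1.2830 − 0.9049 ≈ 0.3781.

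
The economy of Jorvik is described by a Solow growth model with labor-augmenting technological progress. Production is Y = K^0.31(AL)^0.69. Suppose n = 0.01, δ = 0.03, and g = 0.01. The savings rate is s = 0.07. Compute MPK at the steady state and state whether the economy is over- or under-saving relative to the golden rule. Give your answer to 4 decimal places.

n + g + δ = 0.01 + 0.01 + 0.03 = 0.05.
Steady-state k*: s·k^0.31 = 0.05·k gives k* = (0.07/0.05)^(1/0.69) ≈ 1.6285.
MPK = 0.31·1.6285^(-0.69) ≈ 0.2214.
MPK > n+g+δ = 0.05, so the economy is dynamically efficient (under-saving).

under-saving; MPK ≈ 0.2214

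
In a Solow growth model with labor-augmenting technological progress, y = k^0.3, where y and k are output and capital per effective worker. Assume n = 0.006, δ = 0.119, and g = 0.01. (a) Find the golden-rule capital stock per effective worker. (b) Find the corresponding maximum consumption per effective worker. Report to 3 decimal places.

(a) k_gold ≈ 3.129; (b) c_gold ≈ 0.986

The effective depreciation rate is n + g + δ = 0.006 + 0.01 + 0.119 = 0.135.
Setting f'(k) = n+g+δ gives 0.3·k^(0.3−1) = 0.135, hence k_gold = (0.3/0.135)^(1/0.7) ≈ 3.1290.
y_gold = 3.1290^0.3 ≈ 1.4081; c_gold = y_gold − 0.135·k_gold ≈ 0.9856.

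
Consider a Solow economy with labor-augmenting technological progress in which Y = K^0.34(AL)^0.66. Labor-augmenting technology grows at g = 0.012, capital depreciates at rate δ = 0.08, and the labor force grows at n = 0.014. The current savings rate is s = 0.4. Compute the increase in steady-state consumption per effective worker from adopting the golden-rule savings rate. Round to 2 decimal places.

Break-even investment rate: n + g + δ = 0.014 + 0.012 + 0.08 = 0.106.
Current steady state (s = 0.4): k* = (0.4/0.106)^(1/0.66) ≈ 7.4795, y* = 7.4795^0.34 ≈ 1.9821, c* = (1−0.4)·1.9821 ≈ 1.1892.
Setting f'(k) = n+g+δ gives 0.34·k^(0.34−1) = 0.106, hence k_gold = (0.34/0.106)^(1/0.66) ≈ 5.8469.
y_gold = 5.8469^0.34 ≈ 1.8229, c_gold = y_gold − 0.106·k_gold ≈ 1.2031.
Gain: Δc = 1.2031 − 1.1892 ≈ 0.0139.

Δc ≈ 0.01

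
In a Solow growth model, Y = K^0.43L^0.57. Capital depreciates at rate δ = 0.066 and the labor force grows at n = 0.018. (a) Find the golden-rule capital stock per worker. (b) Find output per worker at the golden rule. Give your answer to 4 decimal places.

(a) k_gold ≈ 17.5465; (b) y_gold ≈ 3.4277

n + δ = 0.018 + 0.066 = 0.084.
Maximizing c = f(k) − (n+δ)·k gives f'(k) = n+δ, i.e. 0.43·k^(0.43−1) = 0.084, so k_gold = (0.43/0.084)^(1/0.57) ≈ 17.5465.
y_gold = 17.5465^0.43 ≈ 3.4277.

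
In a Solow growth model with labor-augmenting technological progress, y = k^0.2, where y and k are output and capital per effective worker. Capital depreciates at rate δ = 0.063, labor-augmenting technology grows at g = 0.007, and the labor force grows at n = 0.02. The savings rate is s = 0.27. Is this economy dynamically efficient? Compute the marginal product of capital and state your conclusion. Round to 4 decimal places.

dynamically inefficient; MPK ≈ 0.0667

n + g + δ = 0.02 + 0.007 + 0.063 = 0.09.
Steady-state k*: s·k^0.2 = 0.09·k gives k* = (0.27/0.09)^(1/0.8) ≈ 3.9482.
MPK = 0.2·3.9482^(-0.8) ≈ 0.0667.
MPK < n+g+δ = 0.09, so the economy is dynamically inefficient (over-saving).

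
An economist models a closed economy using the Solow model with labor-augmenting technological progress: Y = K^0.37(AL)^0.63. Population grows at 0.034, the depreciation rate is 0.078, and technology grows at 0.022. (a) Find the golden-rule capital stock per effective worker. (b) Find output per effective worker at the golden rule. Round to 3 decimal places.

(a) k_gold ≈ 5.014; (b) y_gold ≈ 1.816

Break-even investment rate: n + g + δ = 0.034 + 0.022 + 0.078 = 0.134.
At the golden rule the marginal product of capital equals n+g+δ: 0.37·k^(0.37−1) = 0.134. Solving, k_gold = (0.37/0.134)^(1/0.63) ≈ 5.0136.
y_gold = 5.0136^0.37 ≈ 1.8158.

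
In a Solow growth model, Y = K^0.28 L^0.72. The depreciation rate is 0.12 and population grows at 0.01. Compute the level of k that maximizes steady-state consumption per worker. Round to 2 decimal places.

k_gold ≈ 2.90

n + δ = 0.01 + 0.12 = 0.13.
Setting f'(k) = n+δ gives 0.28·k^(0.28−1) = 0.13, hence k_gold = (0.28/0.13)^(1/0.72) ≈ 2.9027.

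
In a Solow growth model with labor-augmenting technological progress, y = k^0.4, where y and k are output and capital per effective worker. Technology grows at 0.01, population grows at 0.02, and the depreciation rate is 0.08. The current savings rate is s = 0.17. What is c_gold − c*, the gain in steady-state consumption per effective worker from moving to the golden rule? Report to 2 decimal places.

Δc ≈ 0.31

The effective depreciation rate is n + g + δ = 0.02 + 0.01 + 0.08 = 0.11.
Current steady state (s = 0.17): k* = (0.17/0.11)^(1/0.6) ≈ 2.0658, y* = 2.0658^0.4 ≈ 1.3367, c* = (1−0.17)·1.3367 ≈ 1.1095.
Setting f'(k) = n+g+δ gives 0.4·k^(0.4−1) = 0.11, hence k_gold = (0.4/0.11)^(1/0.6) ≈ 8.5990.
y_gold = 8.5990^0.4 ≈ 2.3647, c_gold = y_gold − 0.11·k_gold ≈ 1.4188.
Gain: Δc = 1.4188 − 1.1095 ≈ 0.3094.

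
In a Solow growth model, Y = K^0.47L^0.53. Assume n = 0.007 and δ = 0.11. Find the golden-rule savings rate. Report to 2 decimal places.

The effective depreciation rate is n + δ = 0.007 + 0.11 = 0.117.
At the golden rule MPK = n+δ, and in any Cobb-Douglas steady state s = (n+δ)·k/y = MPK·k/y = capital's share 0.47.

s_gold = 0.47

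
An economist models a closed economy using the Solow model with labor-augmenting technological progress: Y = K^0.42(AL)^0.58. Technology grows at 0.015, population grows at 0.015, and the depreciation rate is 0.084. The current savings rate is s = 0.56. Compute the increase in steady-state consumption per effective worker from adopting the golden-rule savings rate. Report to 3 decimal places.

Δc ≈ 0.098

n + g + δ = 0.015 + 0.015 + 0.084 = 0.114.
Current steady state (s = 0.56): k* = (0.56/0.114)^(1/0.58) ≈ 15.5549, y* = 15.5549^0.42 ≈ 3.1665, c* = (1−0.56)·3.1665 ≈ 1.3933.
Maximizing c = f(k) − (n+g+δ)·k gives f'(k) = n+g+δ, i.e. 0.42·k^(0.42−1) = 0.114, so k_gold = (0.42/0.114)^(1/0.58) ≈ 9.4723.
y_gold = 9.4723^0.42 ≈ 2.5711, c_gold = y_gold − 0.114·k_gold ≈ 1.4912.
Gain: Δc = 1.4912 − 1.3933 ≈ 0.0979.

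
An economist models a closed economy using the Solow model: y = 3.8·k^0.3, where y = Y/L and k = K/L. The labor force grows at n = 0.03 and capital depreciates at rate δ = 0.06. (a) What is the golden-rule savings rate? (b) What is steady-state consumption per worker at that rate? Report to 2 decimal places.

Capital per worker breaks even when investment replaces (n + δ)·k; here n + δ = 0.09.
For Cobb-Douglas, s_gold equals capital's share: s_gold = 0.3.
Maximizing c = f(k) − (n+δ)·k gives f'(k) = n+δ, i.e. 0.3·3.8·k^(0.3−1) = 0.09, so k_gold = (0.3·3.8/0.09)^(1/0.7) ≈ 37.6038.
y_gold = 3.8·37.6038^0.3 ≈ 11.2811; c_gold = (1−0.3)·y_gold ≈ 7.8968.

(a) s_gold = 0.30; (b) c_gold ≈ 7.90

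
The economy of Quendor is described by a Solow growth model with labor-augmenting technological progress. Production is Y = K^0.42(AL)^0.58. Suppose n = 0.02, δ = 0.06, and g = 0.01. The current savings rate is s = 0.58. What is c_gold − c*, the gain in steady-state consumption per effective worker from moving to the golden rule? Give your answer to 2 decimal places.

Δc ≈ 0.15

n + g + δ = 0.02 + 0.01 + 0.06 = 0.09.
Current steady state (s = 0.58): k* = (0.58/0.09)^(1/0.58) ≈ 24.8398, y* = 24.8398^0.42 ≈ 3.8544, c* = (1−0.58)·3.8544 ≈ 1.6189.
Golden rule sets MPK = n+g+δ: 0.42·k^(0.42−1) = 0.09, so k_gold = (0.42/0.09)^(1/0.58) ≈ 14.2384.
y_gold = 14.2384^0.42 ≈ 3.0511, c_gold = y_gold − 0.09·k_gold ≈ 1.7696.
Gain: Δc = 1.7696 − 1.6189 ≈ 0.1508.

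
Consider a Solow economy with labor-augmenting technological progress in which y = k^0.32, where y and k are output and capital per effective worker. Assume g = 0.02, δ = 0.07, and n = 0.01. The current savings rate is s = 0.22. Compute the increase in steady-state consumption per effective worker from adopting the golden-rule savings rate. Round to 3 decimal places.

n + g + δ = 0.01 + 0.02 + 0.07 = 0.1.
Current steady state (s = 0.22): k* = (0.22/0.1)^(1/0.68) ≈ 3.1883, y* = 3.1883^0.32 ≈ 1.4492, c* = (1−0.22)·1.4492 ≈ 1.1304.
Golden rule sets MPK = n+g+δ: 0.32·k^(0.32−1) = 0.1, so k_gold = (0.32/0.1)^(1/0.68) ≈ 5.5318.
y_gold = 5.5318^0.32 ≈ 1.7287, c_gold = y_gold − 0.1·k_gold ≈ 1.1755.
Gain: Δc = 1.1755 − 1.1304 ≈ 0.0451.

Δc ≈ 0.045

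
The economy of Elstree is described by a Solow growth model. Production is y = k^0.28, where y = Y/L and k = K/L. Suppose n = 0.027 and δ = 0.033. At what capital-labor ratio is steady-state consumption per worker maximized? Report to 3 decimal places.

k_gold ≈ 8.495

Break-even investment rate: n + δ = 0.027 + 0.033 = 0.06.
Golden rule sets MPK = n+δ: 0.28·k^(0.28−1) = 0.06, so k_gold = (0.28/0.06)^(1/0.72) ≈ 8.4952.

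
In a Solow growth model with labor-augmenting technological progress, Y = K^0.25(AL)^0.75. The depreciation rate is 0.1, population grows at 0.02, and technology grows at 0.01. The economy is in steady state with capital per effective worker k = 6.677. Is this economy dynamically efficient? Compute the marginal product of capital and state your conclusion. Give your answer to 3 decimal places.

dynamically inefficient; MPK ≈ 0.060

n + g + δ = 0.02 + 0.01 + 0.1 = 0.13.
MPK = 0.25·k^(0.25−1) = 0.25·6.677^(-0.75) ≈ 0.0602.
MPK < 0.13, so the economy is dynamically inefficient (over-saving).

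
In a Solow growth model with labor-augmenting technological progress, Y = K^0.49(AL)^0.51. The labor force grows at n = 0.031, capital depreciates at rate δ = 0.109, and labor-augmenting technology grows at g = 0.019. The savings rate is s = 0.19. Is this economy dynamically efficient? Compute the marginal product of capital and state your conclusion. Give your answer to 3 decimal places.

dynamically efficient; MPK ≈ 0.410

n + g + δ = 0.031 + 0.019 + 0.109 = 0.159.
Steady-state k*: s·k^0.49 = 0.159·k gives k* = (0.19/0.159)^(1/0.51) ≈ 1.4180.
MPK = 0.49·1.4180^(-0.51) ≈ 0.4101.
MPK > n+g+δ = 0.159, so the economy is dynamically efficient (under-saving).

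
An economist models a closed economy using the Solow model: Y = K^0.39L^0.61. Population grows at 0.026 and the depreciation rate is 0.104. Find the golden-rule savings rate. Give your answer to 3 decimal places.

The effective depreciation rate is n + δ = 0.026 + 0.104 = 0.13.
At the golden rule MPK = n+δ, and in any Cobb-Douglas steady state s = (n+δ)·k/y = MPK·k/y = capital's share 0.39.

s_gold = 0.390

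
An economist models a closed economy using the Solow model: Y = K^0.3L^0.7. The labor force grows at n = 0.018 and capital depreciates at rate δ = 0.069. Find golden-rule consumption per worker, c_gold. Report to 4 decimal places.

n + δ = 0.018 + 0.069 = 0.087.
Maximizing c = f(k) − (n+δ)·k gives f'(k) = n+δ, i.e. 0.3·k^(0.3−1) = 0.087, so k_gold = (0.3/0.087)^(1/0.7) ≈ 5.8614.
y_gold = 5.8614^0.3 ≈ 1.6998.
c_gold = y_gold − (n+δ)·k_gold = 1.6998 − 0.087·5.8614 ≈ 1.1899.

c_gold ≈ 1.1899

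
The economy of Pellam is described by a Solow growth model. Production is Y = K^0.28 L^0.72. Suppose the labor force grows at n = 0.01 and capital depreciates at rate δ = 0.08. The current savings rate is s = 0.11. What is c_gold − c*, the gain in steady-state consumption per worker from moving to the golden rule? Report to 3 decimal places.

Capital per worker breaks even when investment replaces (n + δ)·k; here n + δ = 0.09.
Current steady state (s = 0.11): k* = (0.11/0.09)^(1/0.72) ≈ 1.3214, y* = 1.3214^0.28 ≈ 1.0812, c* = (1−0.11)·1.0812 ≈ 0.9622.
Maximizing c = f(k) − (n+δ)·k gives f'(k) = n+δ, i.e. 0.28·k^(0.28−1) = 0.09, so k_gold = (0.28/0.09)^(1/0.72) ≈ 4.8373.
y_gold = 4.8373^0.28 ≈ 1.5549, c_gold = y_gold − 0.09·k_gold ≈ 1.1195.
Gain: Δc = 1.1195 − 0.9622 ≈ 0.1573.

Δc ≈ 0.157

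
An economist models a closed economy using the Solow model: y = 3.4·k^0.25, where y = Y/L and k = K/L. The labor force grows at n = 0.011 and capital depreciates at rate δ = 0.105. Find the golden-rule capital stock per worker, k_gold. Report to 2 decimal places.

Break-even investment rate: n + δ = 0.011 + 0.105 = 0.116.
Maximizing c = f(k) − (n+δ)·k gives f'(k) = n+δ, i.e. 0.25·3.4·k^(0.25−1) = 0.116, so k_gold = (0.25·3.4/0.116)^(1/0.75) ≈ 14.2325.

k_gold ≈ 14.23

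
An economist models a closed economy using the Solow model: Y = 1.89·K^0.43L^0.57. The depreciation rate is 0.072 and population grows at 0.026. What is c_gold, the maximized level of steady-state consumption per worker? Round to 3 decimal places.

n + δ = 0.026 + 0.072 = 0.098.
Maximizing c = f(k) − (n+δ)·k gives f'(k) = n+δ, i.e. 0.43·1.89·k^(0.43−1) = 0.098, so k_gold = (0.43·1.89/0.098)^(1/0.57) ≈ 40.9036.
y_gold = 1.89·40.9036^0.43 ≈ 9.3222.
c_gold = y_gold − (n+δ)·k_gold = 9.3222 − 0.098·40.9036 ≈ 5.3137.

c_gold ≈ 5.314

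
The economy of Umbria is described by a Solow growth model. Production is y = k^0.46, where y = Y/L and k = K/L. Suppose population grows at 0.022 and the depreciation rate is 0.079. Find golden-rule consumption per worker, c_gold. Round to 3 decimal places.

c_gold ≈ 1.965

The effective depreciation rate is n + δ = 0.022 + 0.079 = 0.101.
Golden rule sets MPK = n+δ: 0.46·k^(0.46−1) = 0.101, so k_gold = (0.46/0.101)^(1/0.54) ≈ 16.5702.
y_gold = 16.5702^0.46 ≈ 3.6382.
c_gold = y_gold − (n+δ)·k_gold = 3.6382 − 0.101·16.5702 ≈ 1.9646.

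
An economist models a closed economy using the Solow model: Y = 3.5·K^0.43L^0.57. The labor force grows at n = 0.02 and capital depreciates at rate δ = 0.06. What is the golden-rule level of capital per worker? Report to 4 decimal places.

k_gold ≈ 172.1357

The effective depreciation rate is n + δ = 0.02 + 0.06 = 0.08.
At the golden rule the marginal product of capital equals n+δ: 0.43·3.5·k^(0.43−1) = 0.08. Solving, k_gold = (0.43·3.5/0.08)^(1/0.57) ≈ 172.1357.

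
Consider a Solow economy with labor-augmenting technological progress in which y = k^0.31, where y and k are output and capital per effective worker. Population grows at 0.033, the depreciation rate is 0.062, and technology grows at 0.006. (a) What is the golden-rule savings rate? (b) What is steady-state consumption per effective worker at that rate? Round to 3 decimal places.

(a) s_gold = 0.310; (b) c_gold ≈ 1.142

The effective depreciation rate is n + g + δ = 0.033 + 0.006 + 0.062 = 0.101.
For Cobb-Douglas, s_gold equals capital's share: s_gold = 0.31.
Setting f'(k) = n+g+δ gives 0.31·k^(0.31−1) = 0.101, hence k_gold = (0.31/0.101)^(1/0.69) ≈ 5.0799.
y_gold = 5.0799^0.31 ≈ 1.6551; c_gold = (1−0.31)·y_gold ≈ 1.1420.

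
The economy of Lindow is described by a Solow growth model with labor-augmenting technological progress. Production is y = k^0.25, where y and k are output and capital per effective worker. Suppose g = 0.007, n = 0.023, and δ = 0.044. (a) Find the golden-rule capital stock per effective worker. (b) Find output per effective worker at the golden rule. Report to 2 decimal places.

(a) k_gold ≈ 5.07; (b) y_gold ≈ 1.50

The effective depreciation rate is n + g + δ = 0.023 + 0.007 + 0.044 = 0.074.
Golden rule sets MPK = n+g+δ: 0.25·k^(0.25−1) = 0.074, so k_gold = (0.25/0.074)^(1/0.75) ≈ 5.0693.
y_gold = 5.0693^0.25 ≈ 1.5005.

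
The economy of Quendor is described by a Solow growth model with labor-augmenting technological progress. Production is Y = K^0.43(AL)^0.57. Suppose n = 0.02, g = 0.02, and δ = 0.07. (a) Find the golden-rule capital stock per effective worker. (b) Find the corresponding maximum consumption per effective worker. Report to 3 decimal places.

(a) k_gold ≈ 10.933; (b) c_gold ≈ 1.594

Capital per effective worker breaks even when investment replaces (n + g + δ)·k; here n + g + δ = 0.11.
Golden rule sets MPK = n+g+δ: 0.43·k^(0.43−1) = 0.11, so k_gold = (0.43/0.11)^(1/0.57) ≈ 10.9328.
y_gold = 10.9328^0.43 ≈ 2.7968; c_gold = y_gold − 0.11·k_gold ≈ 1.5941.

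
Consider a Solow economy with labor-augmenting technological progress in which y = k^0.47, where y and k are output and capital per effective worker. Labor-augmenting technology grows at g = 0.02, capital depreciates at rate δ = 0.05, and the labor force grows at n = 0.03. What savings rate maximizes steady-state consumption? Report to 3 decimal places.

s_gold = 0.470

The effective depreciation rate is n + g + δ = 0.03 + 0.02 + 0.05 = 0.1.
At the golden rule MPK = n+g+δ, and in any Cobb-Douglas steady state s = (n+g+δ)·k/y = MPK·k/y = capital's share 0.47.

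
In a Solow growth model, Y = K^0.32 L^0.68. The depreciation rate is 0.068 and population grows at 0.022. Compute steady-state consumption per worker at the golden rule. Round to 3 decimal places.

The effective depreciation rate is n + δ = 0.022 + 0.068 = 0.09.
Golden rule sets MPK = n+δ: 0.32·k^(0.32−1) = 0.09, so k_gold = (0.32/0.09)^(1/0.68) ≈ 6.4589.
y_gold = 6.4589^0.32 ≈ 1.8166.
c_gold = y_gold − (n+δ)·k_gold = 1.8166 − 0.09·6.4589 ≈ 1.2353.

c_gold ≈ 1.235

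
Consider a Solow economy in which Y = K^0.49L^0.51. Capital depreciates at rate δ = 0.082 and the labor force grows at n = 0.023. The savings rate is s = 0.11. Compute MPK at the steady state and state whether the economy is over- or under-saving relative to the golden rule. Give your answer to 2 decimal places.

under-saving; MPK ≈ 0.47

The effective depreciation rate is n + δ = 0.023 + 0.082 = 0.105.
Steady-state k*: s·k^0.49 = 0.105·k gives k* = (0.11/0.105)^(1/0.51) ≈ 1.0955.
MPK = 0.49·1.0955^(-0.51) ≈ 0.4677.
MPK > n+δ = 0.105, so the economy is dynamically efficient (under-saving).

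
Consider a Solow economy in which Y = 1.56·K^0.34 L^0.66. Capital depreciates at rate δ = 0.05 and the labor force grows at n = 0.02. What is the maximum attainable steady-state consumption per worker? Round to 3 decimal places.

c_gold ≈ 2.922

The effective depreciation rate is n + δ = 0.02 + 0.05 = 0.07.
Golden rule sets MPK = n+δ: 0.34·1.56·k^(0.34−1) = 0.07, so k_gold = (0.34·1.56/0.07)^(1/0.66) ≈ 21.5072.
y_gold = 1.56·21.5072^0.34 ≈ 4.4280.
c_gold = y_gold − (n+δ)·k_gold = 4.4280 − 0.07·21.5072 ≈ 2.9225.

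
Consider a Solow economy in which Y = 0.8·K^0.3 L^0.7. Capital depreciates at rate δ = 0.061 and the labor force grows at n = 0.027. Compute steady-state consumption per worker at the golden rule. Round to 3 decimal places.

The effective depreciation rate is n + δ = 0.027 + 0.061 = 0.088.
Maximizing c = f(k) − (n+δ)·k gives f'(k) = n+δ, i.e. 0.3·0.8·k^(0.3−1) = 0.088, so k_gold = (0.3·0.8/0.088)^(1/0.7) ≈ 4.1925.
y_gold = 0.8·4.1925^0.3 ≈ 1.2298.
c_gold = y_gold − (n+δ)·k_gold = 1.2298 − 0.088·4.1925 ≈ 0.8609.

c_gold ≈ 0.861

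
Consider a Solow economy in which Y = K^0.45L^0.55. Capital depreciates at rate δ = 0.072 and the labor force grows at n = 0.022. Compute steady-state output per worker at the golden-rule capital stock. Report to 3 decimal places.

n + δ = 0.022 + 0.072 = 0.094.
Golden rule sets MPK = n+δ: 0.45·k^(0.45−1) = 0.094, so k_gold = (0.45/0.094)^(1/0.55) ≈ 17.2392.
Output: y_gold = k_gold^0.45 = 17.2392^0.45 ≈ 3.6011.

y_gold ≈ 3.601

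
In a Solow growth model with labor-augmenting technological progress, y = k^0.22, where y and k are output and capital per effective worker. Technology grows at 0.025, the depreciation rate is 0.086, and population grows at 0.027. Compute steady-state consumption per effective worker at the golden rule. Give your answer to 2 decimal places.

Capital per effective worker breaks even when investment replaces (n + g + δ)·k; here n + g + δ = 0.138.
At the golden rule the marginal product of capital equals n+g+δ: 0.22·k^(0.22−1) = 0.138. Solving, k_gold = (0.22/0.138)^(1/0.78) ≈ 1.8183.
y_gold = 1.8183^0.22 ≈ 1.1406.
c_gold = y_gold − (n+g+δ)·k_gold = 1.1406 − 0.138·1.8183 ≈ 0.8897.

c_gold ≈ 0.89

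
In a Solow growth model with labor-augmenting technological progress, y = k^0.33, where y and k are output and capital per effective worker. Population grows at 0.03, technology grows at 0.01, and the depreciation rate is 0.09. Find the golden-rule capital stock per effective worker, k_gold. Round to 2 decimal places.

k_gold ≈ 4.02

The effective depreciation rate is n + g + δ = 0.03 + 0.01 + 0.09 = 0.13.
At the golden rule the marginal product of capital equals n+g+δ: 0.33·k^(0.33−1) = 0.13. Solving, k_gold = (0.33/0.13)^(1/0.67) ≈ 4.0164.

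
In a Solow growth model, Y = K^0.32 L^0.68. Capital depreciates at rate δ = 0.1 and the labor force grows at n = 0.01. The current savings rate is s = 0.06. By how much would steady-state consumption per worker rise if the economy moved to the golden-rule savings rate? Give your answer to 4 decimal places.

The effective depreciation rate is n + δ = 0.01 + 0.1 = 0.11.
Current steady state (s = 0.06): k* = (0.06/0.11)^(1/0.68) ≈ 0.4101, y* = 0.4101^0.32 ≈ 0.7518, c* = (1−0.06)·0.7518 ≈ 0.7067.
Setting f'(k) = n+δ gives 0.32·k^(0.32−1) = 0.11, hence k_gold = (0.32/0.11)^(1/0.68) ≈ 4.8083.
y_gold = 4.8083^0.32 ≈ 1.6529, c_gold = y_gold − 0.11·k_gold ≈ 1.1240.
Gain: Δc = 1.1240 − 0.7067 ≈ 0.4172.

Δc ≈ 0.4172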